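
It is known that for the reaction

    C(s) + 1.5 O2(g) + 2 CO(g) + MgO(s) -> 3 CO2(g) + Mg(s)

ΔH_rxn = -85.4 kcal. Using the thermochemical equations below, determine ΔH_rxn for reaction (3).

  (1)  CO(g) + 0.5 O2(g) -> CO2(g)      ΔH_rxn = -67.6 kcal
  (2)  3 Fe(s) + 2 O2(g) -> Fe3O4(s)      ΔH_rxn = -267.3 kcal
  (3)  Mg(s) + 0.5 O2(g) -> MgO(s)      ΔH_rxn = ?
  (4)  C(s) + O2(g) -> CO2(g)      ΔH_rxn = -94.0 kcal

ΔH_rxn = -143.8 kcal

(1) × 2 (×2 to match 2 CO(g) in the target): (2)·(-67.6) = -135.2 kcal
(2): not needed (Fe3O4(s) appears nowhere else).
(3) reversed (reverse to put MgO(s) on the reactant side): contributes −x
(4) as written (C(s) already on the reactant side): -94.0 kcal
-85.4 = (-135.2) + (-94.0) − x
x = (-85.4 − (-229.2)) / (-1) = -143.8 kcal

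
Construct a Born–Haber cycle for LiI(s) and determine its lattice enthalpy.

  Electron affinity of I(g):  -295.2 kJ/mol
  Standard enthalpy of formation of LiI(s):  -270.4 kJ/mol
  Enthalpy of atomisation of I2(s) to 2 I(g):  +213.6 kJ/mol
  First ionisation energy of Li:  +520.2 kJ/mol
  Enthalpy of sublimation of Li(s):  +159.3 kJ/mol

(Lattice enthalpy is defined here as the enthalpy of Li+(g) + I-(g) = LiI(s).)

ΔHf° = 1·ΔHsub + 1·(ΣIE) + 1/2·D(I2) + 1·EA + U
-270.4 = 1·(+159.3) + 1·(+520.2) + 1/2·(+213.6) + 1·(-295.2) + U
U = -270.4 − (+491.1) = -761.5 kJ/mol

U = -761.5 kJ/mol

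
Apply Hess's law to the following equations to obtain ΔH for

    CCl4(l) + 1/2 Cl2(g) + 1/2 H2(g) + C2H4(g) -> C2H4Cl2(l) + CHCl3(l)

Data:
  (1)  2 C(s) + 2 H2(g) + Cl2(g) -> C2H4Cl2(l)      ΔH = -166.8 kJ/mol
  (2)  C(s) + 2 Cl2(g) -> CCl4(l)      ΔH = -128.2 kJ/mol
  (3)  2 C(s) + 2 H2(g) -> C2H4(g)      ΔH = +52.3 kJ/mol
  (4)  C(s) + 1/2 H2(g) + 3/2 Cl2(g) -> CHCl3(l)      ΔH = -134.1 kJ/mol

ΔH = -225.0 kJ/mol

(1) as written (C2H4Cl2(l) already on the product side): -166.8 kJ/mol
(2) reversed (CCl4(l) must end up as a reactant): +128.2 kJ/mol
(3) reversed (reverse to put C2H4(g) on the reactant side): -52.3 kJ/mol
(4) as written (CHCl3(l) already on the product side): -134.1 kJ/mol
Summing the manipulated equations, ΔH = (-166.8) + (+128.2) + (-52.3) + (-134.1) = -225.0 kJ/mol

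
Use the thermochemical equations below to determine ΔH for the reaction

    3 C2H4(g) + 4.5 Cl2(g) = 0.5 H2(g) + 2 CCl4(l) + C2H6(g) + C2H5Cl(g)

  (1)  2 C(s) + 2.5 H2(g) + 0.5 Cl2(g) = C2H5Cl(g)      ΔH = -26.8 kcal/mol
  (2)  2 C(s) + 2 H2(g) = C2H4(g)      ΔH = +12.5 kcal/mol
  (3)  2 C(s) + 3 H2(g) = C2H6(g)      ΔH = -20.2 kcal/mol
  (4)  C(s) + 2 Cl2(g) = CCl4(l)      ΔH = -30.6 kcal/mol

(1) as written (C2H5Cl(g) already on the product side): -26.8 kcal/mol
(2) reversed and × 3 (reverse to put C2H4(g) on the reactant side; ×3 to match 3 C2H4(g) in the target): (-3)·(+12.5) = -37.5 kcal/mol
(3) as written (C2H6(g) already on the product side): -20.2 kcal/mol
(4) × 2 (×2 to match 2 CCl4(l) in the target): (2)·(-30.6) = -61.2 kcal/mol
ΔH = (1)·(-26.8) + (-3)·(+12.5) + (1)·(-20.2) + (2)·(-30.6) = -145.7 kcal/mol

ΔH = -145.7 kcal/mol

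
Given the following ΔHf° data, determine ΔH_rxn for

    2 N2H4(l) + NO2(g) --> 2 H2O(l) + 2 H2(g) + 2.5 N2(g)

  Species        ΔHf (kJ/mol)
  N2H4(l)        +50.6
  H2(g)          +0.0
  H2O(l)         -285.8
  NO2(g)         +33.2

ΔH_rxn = -706.0 kJ/mol

Products: 2·(-285.8) + 2·(+0.0) + 5/2·(+0.0) = -571.6
Reactants: 2·(+50.6) + 1·(+33.2) = +134.4
ΔH_rxn = (-571.6) − (+134.4) = -706.0 kJ/mol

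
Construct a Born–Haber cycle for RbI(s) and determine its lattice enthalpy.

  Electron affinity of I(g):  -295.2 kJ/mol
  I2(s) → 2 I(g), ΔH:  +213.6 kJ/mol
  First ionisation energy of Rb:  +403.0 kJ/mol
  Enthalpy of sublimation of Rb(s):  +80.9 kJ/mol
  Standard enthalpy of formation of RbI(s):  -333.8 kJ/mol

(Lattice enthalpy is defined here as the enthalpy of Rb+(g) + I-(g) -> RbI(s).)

ΔHf° = 1·ΔHsub + 1·(ΣIE) + 1/2·D(I2) + 1·EA + U
-333.8 = 1·(+80.9) + 1·(+403.0) + 1/2·(+213.6) + 1·(-295.2) + U
U = -333.8 − (+295.5) = -629.3 kJ/mol

U = -629.3 kJ/mol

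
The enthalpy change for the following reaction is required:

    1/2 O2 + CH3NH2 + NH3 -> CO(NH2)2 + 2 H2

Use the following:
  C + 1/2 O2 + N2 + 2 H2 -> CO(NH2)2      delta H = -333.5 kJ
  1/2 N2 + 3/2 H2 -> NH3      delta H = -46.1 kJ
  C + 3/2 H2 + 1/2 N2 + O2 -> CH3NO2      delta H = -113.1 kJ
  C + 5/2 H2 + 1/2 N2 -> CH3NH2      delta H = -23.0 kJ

delta H = -264.4 kJ

equation 1 as written (CO(NH2)2 already on the product side): -333.5 kJ
equation 2 reversed (reverse to put NH3 on the reactant side): +46.1 kJ
equation 3: not needed (CH3NO2 appears nowhere else).
equation 4 reversed (CH3NH2 must end up as a reactant): +23.0 kJ
delta H = (1)·(-333.5) + (-1)·(-46.1) + (-1)·(-23.0) = -264.4 kJ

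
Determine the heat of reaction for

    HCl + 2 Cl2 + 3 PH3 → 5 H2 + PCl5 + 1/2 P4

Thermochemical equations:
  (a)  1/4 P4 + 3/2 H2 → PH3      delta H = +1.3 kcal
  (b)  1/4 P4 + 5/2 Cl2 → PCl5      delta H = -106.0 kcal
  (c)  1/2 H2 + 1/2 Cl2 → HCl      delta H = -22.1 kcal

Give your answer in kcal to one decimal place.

(a) reversed and × 3 (PH3 must end up as a reactant; scale by 3 for the 3 PH3): (-3)·(+1.3) = -3.9 kcal
(b) as written (PCl5 already on the product side): -106.0 kcal
(c) reversed (reverse to put HCl on the reactant side): +22.1 kcal
Since enthalpy is a state function, delta H = (-3)·(+1.3) + (1)·(-106.0) + (-1)·(-22.1) = -87.8 kcal

delta H = -87.8 kcal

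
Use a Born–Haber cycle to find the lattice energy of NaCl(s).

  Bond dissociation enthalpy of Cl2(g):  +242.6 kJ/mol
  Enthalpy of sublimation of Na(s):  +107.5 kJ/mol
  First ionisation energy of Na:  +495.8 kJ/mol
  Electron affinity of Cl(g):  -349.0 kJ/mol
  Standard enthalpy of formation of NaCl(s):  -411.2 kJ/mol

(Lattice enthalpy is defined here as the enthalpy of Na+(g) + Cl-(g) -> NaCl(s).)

ΔHf° = 1·ΔHsub + 1·(ΣIE) + 1/2·D(Cl2) + 1·EA + U
-411.2 = 1·(+107.5) + 1·(+495.8) + 1/2·(+242.6) + 1·(-349.0) + U
U = -411.2 − (+375.6) = -786.8 kJ/mol

U = -786.8 kJ/mol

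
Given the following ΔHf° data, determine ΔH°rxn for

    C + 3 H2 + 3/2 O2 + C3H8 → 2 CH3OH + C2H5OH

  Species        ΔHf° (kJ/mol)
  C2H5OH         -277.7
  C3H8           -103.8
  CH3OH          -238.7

Products: 2·(-238.7) + 1·(-277.7) = -755.1
Reactants: 1·(+0.0) + 3·(+0.0) + 3/2·(+0.0) + 1·(-103.8) = -103.8
ΔH°rxn = (-755.1) − (-103.8) = -651.3 kJ/mol

ΔH°rxn = -651.3 kJ/mol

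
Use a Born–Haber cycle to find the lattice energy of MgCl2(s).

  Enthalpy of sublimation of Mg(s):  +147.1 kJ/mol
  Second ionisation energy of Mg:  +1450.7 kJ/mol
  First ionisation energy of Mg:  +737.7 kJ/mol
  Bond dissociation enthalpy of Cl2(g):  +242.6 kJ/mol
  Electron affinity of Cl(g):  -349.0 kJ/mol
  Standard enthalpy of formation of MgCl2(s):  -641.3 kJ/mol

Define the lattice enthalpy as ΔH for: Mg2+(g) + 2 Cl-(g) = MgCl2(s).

U = -2521.4 kJ/mol

ΔHf° = 1·ΔHsub + 1·(ΣIE) + 1·D(Cl2) + 2·EA + U
-641.3 = 1·(+147.1) + 1·(+2188.4) + 1·(+242.6) + 2·(-349.0) + U
U = -641.3 − (+1880.1) = -2521.4 kJ/mol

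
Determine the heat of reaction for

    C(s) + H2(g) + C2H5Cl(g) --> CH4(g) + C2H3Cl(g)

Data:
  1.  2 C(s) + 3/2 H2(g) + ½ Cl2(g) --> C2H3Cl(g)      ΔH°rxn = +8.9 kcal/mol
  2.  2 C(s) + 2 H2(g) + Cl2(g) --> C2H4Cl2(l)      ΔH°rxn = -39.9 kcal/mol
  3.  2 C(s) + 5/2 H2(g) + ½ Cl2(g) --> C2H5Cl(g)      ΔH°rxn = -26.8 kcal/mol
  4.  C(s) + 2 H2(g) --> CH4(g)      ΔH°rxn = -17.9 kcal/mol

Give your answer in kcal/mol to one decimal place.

ΔH°rxn = 17.8 kcal/mol

eq. 1 as written (C2H3Cl(g) already on the product side): +8.9 kcal/mol
eq. 2: not needed (C2H4Cl2(l) appears nowhere else).
eq. 3 reversed (reverse to put C2H5Cl(g) on the reactant side): +26.8 kcal/mol
eq. 4 as written (CH4(g) already on the product side): -17.9 kcal/mol
ΔH°rxn = (1)·(+8.9) + (-1)·(-26.8) + (1)·(-17.9) = 17.8 kcal/mol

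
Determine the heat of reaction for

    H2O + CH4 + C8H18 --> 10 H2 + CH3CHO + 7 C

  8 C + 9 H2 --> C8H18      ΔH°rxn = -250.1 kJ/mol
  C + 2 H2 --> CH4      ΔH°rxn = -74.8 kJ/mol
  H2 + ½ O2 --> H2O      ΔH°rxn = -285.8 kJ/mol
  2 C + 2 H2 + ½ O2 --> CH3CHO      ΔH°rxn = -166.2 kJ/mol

equation 1 reversed (reverse to put C8H18 on the reactant side): +250.1 kJ/mol
equation 2 reversed (reverse to put CH4 on the reactant side): +74.8 kJ/mol
equation 3 reversed (H2O must end up as a reactant): +285.8 kJ/mol
equation 4 as written (CH3CHO already on the product side): -166.2 kJ/mol
ΔH°rxn = (+250.1) + (+74.8) + (+285.8) + (-166.2) = 444.5 kJ/mol

ΔH°rxn = 444.5 kJ/mol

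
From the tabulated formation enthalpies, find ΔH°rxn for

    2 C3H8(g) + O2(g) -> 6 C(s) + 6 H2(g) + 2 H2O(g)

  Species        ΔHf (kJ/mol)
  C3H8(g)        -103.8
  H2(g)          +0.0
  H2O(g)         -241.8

Products: 6·(+0.0) + 6·(+0.0) + 2·(-241.8) = -483.6
Reactants: 2·(-103.8) + 1·(+0.0) = -207.6
ΔH°rxn = (-483.6) − (-207.6) = -276.0 kJ/mol

ΔH°rxn = -276.0 kJ/mol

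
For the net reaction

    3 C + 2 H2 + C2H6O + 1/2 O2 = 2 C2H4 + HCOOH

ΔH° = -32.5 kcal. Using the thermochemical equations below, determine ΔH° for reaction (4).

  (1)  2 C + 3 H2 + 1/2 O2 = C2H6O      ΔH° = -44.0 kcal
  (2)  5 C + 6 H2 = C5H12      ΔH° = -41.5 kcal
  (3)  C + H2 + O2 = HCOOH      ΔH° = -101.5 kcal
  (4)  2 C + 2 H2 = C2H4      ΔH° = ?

(1) reversed (reverse to put C2H6O on the reactant side): +44.0 kcal
(2): not needed (C5H12 appears nowhere else).
(3) as written (HCOOH already on the product side): -101.5 kcal
(4) × 2 (scale by 2 for the 2 C2H4): contributes 2·x
-32.5 = (+44.0) + (-101.5) + 2·x
x = (-32.5 − (-57.5)) / (2) = 12.5 kcal

ΔH° = 12.5 kcal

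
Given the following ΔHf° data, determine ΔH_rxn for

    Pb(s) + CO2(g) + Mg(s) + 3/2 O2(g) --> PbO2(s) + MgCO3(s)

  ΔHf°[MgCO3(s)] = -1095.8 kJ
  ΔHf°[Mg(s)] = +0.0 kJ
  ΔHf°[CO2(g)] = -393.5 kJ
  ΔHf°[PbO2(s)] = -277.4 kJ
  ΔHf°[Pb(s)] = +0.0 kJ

ΔH_rxn = -979.7 kJ

ΔH°rxn = Σ nΔHf°(products) − Σ nΔHf°(reactants).
Products: 1·(-277.4) + 1·(-1095.8) = -1373.2
Reactants: 1·(+0.0) + 1·(-393.5) + 1·(+0.0) + 3/2·(+0.0) = -393.5
ΔH_rxn = (-1373.2) − (-393.5) = -979.7 kJ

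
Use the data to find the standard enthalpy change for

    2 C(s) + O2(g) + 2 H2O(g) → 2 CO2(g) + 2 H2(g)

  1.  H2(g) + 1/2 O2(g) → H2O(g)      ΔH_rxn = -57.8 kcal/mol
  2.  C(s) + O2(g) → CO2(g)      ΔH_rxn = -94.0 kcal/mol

eq. 1 reversed and × 2: (-2)·(-57.8) = +115.6 kcal/mol
eq. 2 × 2: (2)·(-94.0) = -188.0 kcal/mol
Combining the equations, ΔH_rxn = (-2)·(-57.8) + (2)·(-94.0) = -72.4 kcal/mol

ΔH_rxn = -72.4 kcal/mol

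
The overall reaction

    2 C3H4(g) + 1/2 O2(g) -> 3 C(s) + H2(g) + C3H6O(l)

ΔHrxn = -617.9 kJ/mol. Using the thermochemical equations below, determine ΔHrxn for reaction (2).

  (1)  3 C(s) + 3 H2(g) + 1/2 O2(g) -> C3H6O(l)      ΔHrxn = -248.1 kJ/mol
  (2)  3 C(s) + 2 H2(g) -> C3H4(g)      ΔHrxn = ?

(1) as written (C3H6O(l) already on the product side): -248.1 kJ/mol
(2) reversed and × 2 (C3H4(g) must end up as a reactant; scale by 2 for the 2 C3H4(g)): contributes −2·x
-617.9 = (-248.1) − 2·x
x = (-617.9 − (-248.1)) / (-2) = 184.9 kJ/mol

ΔHrxn = 184.9 kJ/mol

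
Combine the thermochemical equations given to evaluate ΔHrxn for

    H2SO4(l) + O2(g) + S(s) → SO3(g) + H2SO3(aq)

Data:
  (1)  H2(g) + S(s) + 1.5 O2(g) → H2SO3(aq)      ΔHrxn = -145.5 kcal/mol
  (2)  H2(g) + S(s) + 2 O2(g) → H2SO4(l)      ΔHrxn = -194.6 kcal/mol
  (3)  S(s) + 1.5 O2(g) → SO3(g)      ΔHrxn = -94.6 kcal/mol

ΔHrxn = -45.5 kcal/mol

(1) as written: -145.5 kcal/mol
(2) reversed: +194.6 kcal/mol
(3) as written: -94.6 kcal/mol
Combining the equations, ΔHrxn = (1)·(-145.5) + (-1)·(-194.6) + (1)·(-94.6) = -45.5 kcal/mol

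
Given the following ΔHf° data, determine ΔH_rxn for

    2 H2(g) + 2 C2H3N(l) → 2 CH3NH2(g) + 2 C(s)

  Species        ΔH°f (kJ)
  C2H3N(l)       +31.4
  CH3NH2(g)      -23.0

Products: 2·(-23.0) + 2·(+0.0) = -46.0
Reactants: 2·(+0.0) + 2·(+31.4) = +62.8
ΔH_rxn = (-46.0) − (+62.8) = -108.8 kJ

ΔH_rxn = -108.8 kJ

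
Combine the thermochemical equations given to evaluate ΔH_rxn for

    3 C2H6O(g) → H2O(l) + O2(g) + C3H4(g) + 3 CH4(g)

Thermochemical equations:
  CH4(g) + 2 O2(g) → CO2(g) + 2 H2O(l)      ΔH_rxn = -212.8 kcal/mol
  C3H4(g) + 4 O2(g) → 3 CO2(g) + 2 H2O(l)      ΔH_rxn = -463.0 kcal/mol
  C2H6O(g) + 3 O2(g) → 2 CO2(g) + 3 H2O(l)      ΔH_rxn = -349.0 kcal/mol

equation 1 reversed and × 3 (reverse to put CH4(g) on the product side; scale by 3 for the 3 CH4(g)): (-3)·(-212.8) = +638.4 kcal/mol
equation 2 reversed (reverse to put C3H4(g) on the product side): +463.0 kcal/mol
equation 3 × 3 (×3 to match 3 C2H6O(g) in the target): (3)·(-349.0) = -1047.0 kcal/mol
By Hess's law, ΔH_rxn = (+638.4) + (+463.0) + (-1047.0) = 54.4 kcal/mol

ΔH_rxn = 54.4 kcal/mol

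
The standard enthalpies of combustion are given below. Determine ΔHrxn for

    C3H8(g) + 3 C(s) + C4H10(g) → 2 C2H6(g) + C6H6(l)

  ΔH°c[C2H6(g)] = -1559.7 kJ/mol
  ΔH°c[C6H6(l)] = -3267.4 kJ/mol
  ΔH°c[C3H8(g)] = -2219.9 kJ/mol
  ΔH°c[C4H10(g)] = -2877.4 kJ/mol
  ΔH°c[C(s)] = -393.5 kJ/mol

With combustion enthalpies, reactants minus products:
= [1·(-2219.9) + 3·(-393.5) + 1·(-2877.4)] − [2·(-1559.7) + 1·(-3267.4)]
= 109.0 kJ/mol

ΔHrxn = 109.0 kJ/mol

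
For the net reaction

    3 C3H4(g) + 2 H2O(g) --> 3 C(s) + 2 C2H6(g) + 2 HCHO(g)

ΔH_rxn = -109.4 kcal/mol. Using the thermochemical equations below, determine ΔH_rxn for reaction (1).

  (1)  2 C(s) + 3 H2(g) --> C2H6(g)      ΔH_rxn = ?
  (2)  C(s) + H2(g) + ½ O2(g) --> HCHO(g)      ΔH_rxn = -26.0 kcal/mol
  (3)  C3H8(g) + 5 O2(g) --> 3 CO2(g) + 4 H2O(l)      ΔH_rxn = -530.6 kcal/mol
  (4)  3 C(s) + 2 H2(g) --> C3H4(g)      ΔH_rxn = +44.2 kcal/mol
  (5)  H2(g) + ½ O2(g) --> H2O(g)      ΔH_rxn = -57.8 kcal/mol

ΔH_rxn = -20.2 kcal/mol

(1) × 2 (×2 to match 2 C2H6(g) in the target): contributes 2·x
(2) × 2 (×2 to match 2 HCHO(g) in the target): (2)·(-26.0) = -52.0 kcal/mol
(3): not needed (CO2(g) appears nowhere else).
(4) reversed and × 3 (C3H4(g) must end up as a reactant; ×3 to match 3 C3H4(g) in the target): (-3)·(+44.2) = -132.6 kcal/mol
(5) reversed and × 2 (H2O(g) must end up as a reactant; scale by 2 for the 2 H2O(g)): (-2)·(-57.8) = +115.6 kcal/mol
-109.4 = (-52.0) + (-132.6) + (+115.6) + 2·x
x = (-109.4 − (-69.0)) / (2) = -20.2 kcal/mol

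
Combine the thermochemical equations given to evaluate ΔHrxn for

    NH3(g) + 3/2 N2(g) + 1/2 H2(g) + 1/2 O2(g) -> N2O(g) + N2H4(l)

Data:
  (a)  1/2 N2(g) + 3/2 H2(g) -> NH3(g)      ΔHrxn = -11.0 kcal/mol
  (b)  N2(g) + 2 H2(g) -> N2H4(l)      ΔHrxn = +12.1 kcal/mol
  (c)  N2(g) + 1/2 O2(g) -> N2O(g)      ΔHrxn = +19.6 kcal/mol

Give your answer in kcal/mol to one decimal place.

ΔHrxn = 42.7 kcal/mol

(a) reversed: +11.0 kcal/mol
(b) as written: +12.1 kcal/mol
(c) as written: +19.6 kcal/mol
Combining the equations, ΔHrxn = (+11.0) + (+12.1) + (+19.6) = 42.7 kcal/mol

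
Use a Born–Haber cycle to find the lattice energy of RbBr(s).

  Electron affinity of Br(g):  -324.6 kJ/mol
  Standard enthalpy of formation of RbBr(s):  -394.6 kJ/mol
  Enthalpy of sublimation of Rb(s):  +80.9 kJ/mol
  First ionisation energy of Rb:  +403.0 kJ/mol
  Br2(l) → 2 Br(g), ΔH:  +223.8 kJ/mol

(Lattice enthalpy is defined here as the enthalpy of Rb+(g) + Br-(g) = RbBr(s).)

U = -665.8 kJ/mol

ΔHf° = 1·ΔHsub + 1·(ΣIE) + 1/2·D(Br2) + 1·EA + U
-394.6 = 1·(+80.9) + 1·(+403.0) + 1/2·(+223.8) + 1·(-324.6) + U
U = -394.6 − (+271.2) = -665.8 kJ/mol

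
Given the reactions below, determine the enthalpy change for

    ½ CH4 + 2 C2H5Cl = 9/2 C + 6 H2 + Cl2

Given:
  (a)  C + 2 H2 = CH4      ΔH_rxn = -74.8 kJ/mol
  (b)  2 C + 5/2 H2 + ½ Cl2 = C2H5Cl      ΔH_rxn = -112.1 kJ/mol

(a) reversed and × 1/2 (reverse to put CH4 on the reactant side; scale by 1/2 for the 1/2 CH4): (-1/2)·(-74.8) = +37.4 kJ/mol
(b) reversed and × 2 (C2H5Cl must end up as a reactant; scale by 2 for the 2 C2H5Cl): (-2)·(-112.1) = +224.2 kJ/mol
Summing the manipulated equations, ΔH_rxn = (+37.4) + (+224.2) = 261.6 kJ/mol

ΔH_rxn = 261.6 kJ/mol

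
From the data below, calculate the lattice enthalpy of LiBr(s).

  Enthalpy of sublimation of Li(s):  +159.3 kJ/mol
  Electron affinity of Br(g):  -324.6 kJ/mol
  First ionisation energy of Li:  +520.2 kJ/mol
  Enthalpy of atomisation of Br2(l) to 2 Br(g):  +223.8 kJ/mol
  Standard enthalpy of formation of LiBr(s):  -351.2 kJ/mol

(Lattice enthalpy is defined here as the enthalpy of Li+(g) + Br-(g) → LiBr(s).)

U = -818.0 kJ/mol

ΔHf° = 1·ΔHsub + 1·(ΣIE) + 1/2·D(Br2) + 1·EA + U
-351.2 = 1·(+159.3) + 1·(+520.2) + 1/2·(+223.8) + 1·(-324.6) + U
U = -351.2 − (+466.8) = -818.0 kJ/mol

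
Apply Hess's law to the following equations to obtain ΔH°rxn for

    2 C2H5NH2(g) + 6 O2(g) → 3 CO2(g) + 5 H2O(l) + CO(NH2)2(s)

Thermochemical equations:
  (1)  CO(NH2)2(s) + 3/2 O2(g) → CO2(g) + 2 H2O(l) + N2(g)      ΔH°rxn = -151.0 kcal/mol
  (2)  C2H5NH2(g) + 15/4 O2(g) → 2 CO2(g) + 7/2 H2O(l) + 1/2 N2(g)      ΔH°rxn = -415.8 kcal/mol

(1) reversed: +151.0 kcal/mol
(2) × 2: (2)·(-415.8) = -831.6 kcal/mol
ΔH°rxn = (+151.0) + (-831.6) = -680.6 kcal/mol

ΔH°rxn = -680.6 kcal/mol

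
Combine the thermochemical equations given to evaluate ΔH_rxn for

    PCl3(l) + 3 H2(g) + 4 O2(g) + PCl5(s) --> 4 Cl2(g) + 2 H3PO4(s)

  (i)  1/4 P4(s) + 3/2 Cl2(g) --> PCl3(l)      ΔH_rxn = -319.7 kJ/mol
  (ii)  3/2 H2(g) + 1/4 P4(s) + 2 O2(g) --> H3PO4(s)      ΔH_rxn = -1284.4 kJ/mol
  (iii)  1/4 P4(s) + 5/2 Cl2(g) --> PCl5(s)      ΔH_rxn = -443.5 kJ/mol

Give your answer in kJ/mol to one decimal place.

ΔH_rxn = -1805.6 kJ/mol

(i) reversed: +319.7 kJ/mol
(ii) × 2: (2)·(-1284.4) = -2568.8 kJ/mol
(iii) reversed: +443.5 kJ/mol
Summing the manipulated equations, ΔH_rxn = (-1)·(-319.7) + (2)·(-1284.4) + (-1)·(-443.5) = -1805.6 kJ/mol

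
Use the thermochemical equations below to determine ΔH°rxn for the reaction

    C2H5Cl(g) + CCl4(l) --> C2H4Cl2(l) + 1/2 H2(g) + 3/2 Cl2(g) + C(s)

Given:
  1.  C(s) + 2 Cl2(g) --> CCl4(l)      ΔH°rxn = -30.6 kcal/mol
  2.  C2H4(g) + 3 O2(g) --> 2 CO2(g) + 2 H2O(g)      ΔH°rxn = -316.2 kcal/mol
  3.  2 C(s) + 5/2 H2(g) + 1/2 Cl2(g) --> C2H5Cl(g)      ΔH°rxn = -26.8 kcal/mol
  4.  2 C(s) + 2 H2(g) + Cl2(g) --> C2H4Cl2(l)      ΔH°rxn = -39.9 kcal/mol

ΔH°rxn = 17.5 kcal/mol

eq. 1 reversed: +30.6 kcal/mol
eq. 2: not needed.
eq. 3 reversed: +26.8 kcal/mol
eq. 4 as written: -39.9 kcal/mol
Since enthalpy is a state function, ΔH°rxn = (+30.6) + (+26.8) + (-39.9) = 17.5 kcal/mol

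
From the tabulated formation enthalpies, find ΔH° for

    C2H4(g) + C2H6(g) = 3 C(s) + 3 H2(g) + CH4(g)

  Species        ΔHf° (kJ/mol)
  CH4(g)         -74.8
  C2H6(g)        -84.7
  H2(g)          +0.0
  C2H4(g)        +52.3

ΔH°rxn = Σ nΔHf°(products) − Σ nΔHf°(reactants).
Products: 3·(+0.0) + 3·(+0.0) + 1·(-74.8) = -74.8
Reactants: 1·(+52.3) + 1·(-84.7) = -32.4
ΔH° = (-74.8) − (-32.4) = -42.4 kJ/mol

ΔH° = -42.4 kJ/mol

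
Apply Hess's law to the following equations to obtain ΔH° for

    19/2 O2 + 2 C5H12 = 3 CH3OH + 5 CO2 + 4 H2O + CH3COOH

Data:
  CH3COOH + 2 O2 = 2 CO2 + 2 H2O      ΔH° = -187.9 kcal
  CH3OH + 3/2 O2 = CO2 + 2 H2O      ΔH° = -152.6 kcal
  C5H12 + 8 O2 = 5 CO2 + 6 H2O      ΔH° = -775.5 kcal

ΔH° = -905.3 kcal

equation 1 reversed: +187.9 kcal
equation 2 reversed and × 3: (-3)·(-152.6) = +457.8 kcal
equation 3 × 2: (2)·(-775.5) = -1551.0 kcal
By Hess's law, ΔH° = (+187.9) + (+457.8) + (-1551.0) = -905.3 kcal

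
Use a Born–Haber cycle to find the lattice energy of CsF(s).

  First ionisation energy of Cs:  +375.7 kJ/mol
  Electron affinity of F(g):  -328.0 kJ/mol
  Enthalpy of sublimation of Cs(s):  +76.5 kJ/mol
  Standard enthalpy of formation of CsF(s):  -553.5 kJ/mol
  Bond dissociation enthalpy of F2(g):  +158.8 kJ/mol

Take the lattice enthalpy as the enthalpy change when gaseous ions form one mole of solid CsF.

ΔHf° = 1·ΔHsub + 1·(ΣIE) + 1/2·D(F2) + 1·EA + U
-553.5 = 1·(+76.5) + 1·(+375.7) + 1/2·(+158.8) + 1·(-328.0) + U
U = -553.5 − (+203.6) = -757.1 kJ/mol

U = -757.1 kJ/mol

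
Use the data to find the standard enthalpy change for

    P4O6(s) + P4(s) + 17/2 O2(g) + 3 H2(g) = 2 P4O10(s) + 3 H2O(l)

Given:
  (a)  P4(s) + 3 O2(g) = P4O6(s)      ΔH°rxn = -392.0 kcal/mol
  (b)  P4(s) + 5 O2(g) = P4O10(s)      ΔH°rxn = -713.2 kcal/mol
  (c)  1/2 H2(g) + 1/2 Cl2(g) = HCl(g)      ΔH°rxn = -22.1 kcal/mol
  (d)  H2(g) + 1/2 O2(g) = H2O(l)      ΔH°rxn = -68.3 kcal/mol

ΔH°rxn = -1239.3 kcal/mol

(a) reversed (reverse to put P4O6(s) on the reactant side): +392.0 kcal/mol
(b) × 2 (×2 to match 2 P4O10(s) in the target): (2)·(-713.2) = -1426.4 kcal/mol
(c): not needed (Cl2(g) appears nowhere else).
(d) × 3 (scale by 3 for the 3 H2O(l)): (3)·(-68.3) = -204.9 kcal/mol
Combining the equations, ΔH°rxn = (-1)·(-392.0) + (2)·(-713.2) + (3)·(-68.3) = -1239.3 kcal/mol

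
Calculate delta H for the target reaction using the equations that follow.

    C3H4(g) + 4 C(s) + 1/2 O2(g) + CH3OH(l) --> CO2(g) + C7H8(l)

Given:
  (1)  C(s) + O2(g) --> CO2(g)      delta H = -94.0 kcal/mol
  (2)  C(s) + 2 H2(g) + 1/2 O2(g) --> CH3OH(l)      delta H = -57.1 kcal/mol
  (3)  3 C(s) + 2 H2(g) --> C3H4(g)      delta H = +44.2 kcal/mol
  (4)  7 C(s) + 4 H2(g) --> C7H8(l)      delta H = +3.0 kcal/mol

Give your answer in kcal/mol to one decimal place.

(1) as written (CO2(g) already on the product side): -94.0 kcal/mol
(2) reversed (CH3OH(l) must end up as a reactant): +57.1 kcal/mol
(3) reversed (C3H4(g) must end up as a reactant): -44.2 kcal/mol
(4) as written (C7H8(l) already on the product side): +3.0 kcal/mol
Since enthalpy is a state function, delta H = (1)·(-94.0) + (-1)·(-57.1) + (-1)·(+44.2) + (1)·(+3.0) = -78.1 kcal/mol

delta H = -78.1 kcal/mol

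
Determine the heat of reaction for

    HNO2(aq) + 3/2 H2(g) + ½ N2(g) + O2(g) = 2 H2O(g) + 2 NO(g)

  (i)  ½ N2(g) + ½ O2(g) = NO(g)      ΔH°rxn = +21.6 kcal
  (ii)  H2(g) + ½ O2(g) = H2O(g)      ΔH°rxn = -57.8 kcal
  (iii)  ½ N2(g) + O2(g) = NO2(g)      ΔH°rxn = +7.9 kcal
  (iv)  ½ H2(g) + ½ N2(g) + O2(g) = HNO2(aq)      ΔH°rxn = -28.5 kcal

ΔH°rxn = -43.9 kcal

(i) × 2: (2)·(+21.6) = +43.2 kcal
(ii) × 2: (2)·(-57.8) = -115.6 kcal
(iii): not needed.
(iv) reversed: +28.5 kcal
By Hess's law, ΔH°rxn = (2)·(+21.6) + (2)·(-57.8) + (-1)·(-28.5) = -43.9 kcal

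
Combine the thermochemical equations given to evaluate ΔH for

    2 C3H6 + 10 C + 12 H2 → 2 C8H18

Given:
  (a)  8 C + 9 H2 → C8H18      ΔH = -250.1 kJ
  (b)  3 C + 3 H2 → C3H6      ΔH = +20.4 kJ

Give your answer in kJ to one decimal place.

ΔH = -541.0 kJ

(a) × 2 (scale by 2 for the 2 C8H18): (2)·(-250.1) = -500.2 kJ
(b) reversed and × 2 (C3H6 must end up as a reactant; scale by 2 for the 2 C3H6): (-2)·(+20.4) = -40.8 kJ
ΔH = (2)·(-250.1) + (-2)·(+20.4) = -541.0 kJ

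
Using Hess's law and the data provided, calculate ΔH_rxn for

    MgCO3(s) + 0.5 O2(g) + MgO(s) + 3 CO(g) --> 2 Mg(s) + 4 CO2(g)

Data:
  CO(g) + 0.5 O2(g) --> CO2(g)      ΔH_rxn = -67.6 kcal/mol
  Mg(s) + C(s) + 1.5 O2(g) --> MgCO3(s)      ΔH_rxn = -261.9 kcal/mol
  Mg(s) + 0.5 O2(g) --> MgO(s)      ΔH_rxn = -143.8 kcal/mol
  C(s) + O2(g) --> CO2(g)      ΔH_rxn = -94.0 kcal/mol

equation 1 × 3: (3)·(-67.6) = -202.8 kcal/mol
equation 2 reversed: +261.9 kcal/mol
equation 3 reversed: +143.8 kcal/mol
equation 4 as written: -94.0 kcal/mol
ΔH_rxn = (3)·(-67.6) + (-1)·(-261.9) + (-1)·(-143.8) + (1)·(-94.0) = 108.9 kcal/mol

ΔH_rxn = 108.9 kcal/mol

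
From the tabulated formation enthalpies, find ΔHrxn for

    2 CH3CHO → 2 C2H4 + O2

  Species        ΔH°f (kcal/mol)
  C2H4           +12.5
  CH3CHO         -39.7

Products: 2·(+12.5) + 1·(+0.0) = +25.0
Reactants: 2·(-39.7) = -79.4
ΔHrxn = (+25.0) − (-79.4) = 104.4 kcal/mol

ΔHrxn = 104.4 kcal/mol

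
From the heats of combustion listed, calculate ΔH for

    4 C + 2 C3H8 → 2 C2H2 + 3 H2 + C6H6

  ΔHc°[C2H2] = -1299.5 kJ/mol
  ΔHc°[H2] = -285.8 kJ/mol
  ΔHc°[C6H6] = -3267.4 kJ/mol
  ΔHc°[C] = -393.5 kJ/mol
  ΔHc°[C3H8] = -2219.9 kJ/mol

ΔH = 710.0 kJ/mol

Using ΔH = Σ nΔHc°(reactants) − Σ nΔHc°(products):
= [4·(-393.5) + 2·(-2219.9)] − [2·(-1299.5) + 3·(-285.8) + 1·(-3267.4)]
= 710.0 kJ/mol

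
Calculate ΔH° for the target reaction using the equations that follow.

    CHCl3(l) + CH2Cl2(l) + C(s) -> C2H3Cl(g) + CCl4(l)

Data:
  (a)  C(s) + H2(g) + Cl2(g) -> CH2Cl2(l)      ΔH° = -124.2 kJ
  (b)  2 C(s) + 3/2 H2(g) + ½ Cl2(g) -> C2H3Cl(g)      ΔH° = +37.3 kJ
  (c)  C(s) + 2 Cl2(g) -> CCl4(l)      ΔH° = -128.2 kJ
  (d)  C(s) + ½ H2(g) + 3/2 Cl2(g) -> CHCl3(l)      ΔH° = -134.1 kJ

(a) reversed: +124.2 kJ
(b) as written: +37.3 kJ
(c) as written: -128.2 kJ
(d) reversed: +134.1 kJ
By Hess's law, ΔH° = (-1)·(-124.2) + (1)·(+37.3) + (1)·(-128.2) + (-1)·(-134.1) = 167.4 kJ

ΔH° = 167.4 kJ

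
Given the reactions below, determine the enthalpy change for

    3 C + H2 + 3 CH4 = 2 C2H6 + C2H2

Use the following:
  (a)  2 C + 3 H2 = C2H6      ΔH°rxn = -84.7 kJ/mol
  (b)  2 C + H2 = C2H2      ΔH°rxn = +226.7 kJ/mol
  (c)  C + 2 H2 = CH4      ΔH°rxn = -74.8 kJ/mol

ΔH°rxn = 281.7 kJ/mol

(a) × 2: (2)·(-84.7) = -169.4 kJ/mol
(b) as written: +226.7 kJ/mol
(c) reversed and × 3: (-3)·(-74.8) = +224.4 kJ/mol
ΔH°rxn = (2)·(-84.7) + (1)·(+226.7) + (-3)·(-74.8) = 281.7 kJ/mol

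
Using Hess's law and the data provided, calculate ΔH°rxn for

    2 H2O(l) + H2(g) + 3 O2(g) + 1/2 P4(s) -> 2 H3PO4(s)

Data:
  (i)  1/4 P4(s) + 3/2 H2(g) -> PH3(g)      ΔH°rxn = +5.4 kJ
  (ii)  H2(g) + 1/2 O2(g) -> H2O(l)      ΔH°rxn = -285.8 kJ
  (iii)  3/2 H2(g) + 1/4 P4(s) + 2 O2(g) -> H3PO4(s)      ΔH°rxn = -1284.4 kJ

(i): not needed (PH3(g) appears nowhere else).
(ii) reversed and × 2 (H2O(l) must end up as a reactant; ×2 to match 2 H2O(l) in the target): (-2)·(-285.8) = +571.6 kJ
(iii) × 2 (×2 to match 2 H3PO4(s) in the target): (2)·(-1284.4) = -2568.8 kJ
ΔH°rxn = (-2)·(-285.8) + (2)·(-1284.4) = -1997.2 kJ

ΔH°rxn = -1997.2 kJ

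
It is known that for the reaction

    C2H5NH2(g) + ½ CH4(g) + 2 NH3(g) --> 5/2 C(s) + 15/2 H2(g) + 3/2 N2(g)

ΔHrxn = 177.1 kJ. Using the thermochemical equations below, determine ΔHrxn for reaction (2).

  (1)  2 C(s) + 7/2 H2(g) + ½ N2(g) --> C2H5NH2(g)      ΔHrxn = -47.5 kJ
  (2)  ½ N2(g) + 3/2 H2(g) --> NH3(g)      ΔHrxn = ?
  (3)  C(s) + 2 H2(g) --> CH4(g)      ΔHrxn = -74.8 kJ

(1) reversed: +47.5 kJ
(2) reversed and × 2: contributes −2·x
(3) reversed and × 1/2: (-1/2)·(-74.8) = +37.4 kJ
+177.1 = (+47.5) + (+37.4) − 2·x
x = (+177.1 − (+84.9)) / (-2) = -46.1 kJ

ΔHrxn = -46.1 kJ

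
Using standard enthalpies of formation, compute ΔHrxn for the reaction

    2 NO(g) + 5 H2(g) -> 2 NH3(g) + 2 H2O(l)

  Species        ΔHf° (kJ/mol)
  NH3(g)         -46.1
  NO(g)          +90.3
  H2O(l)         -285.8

ΔHrxn = -844.4 kJ/mol

Products: 2·(-46.1) + 2·(-285.8) = -663.8
Reactants: 2·(+90.3) + 5·(+0.0) = +180.6
ΔHrxn = (-663.8) − (+180.6) = -844.4 kJ/mol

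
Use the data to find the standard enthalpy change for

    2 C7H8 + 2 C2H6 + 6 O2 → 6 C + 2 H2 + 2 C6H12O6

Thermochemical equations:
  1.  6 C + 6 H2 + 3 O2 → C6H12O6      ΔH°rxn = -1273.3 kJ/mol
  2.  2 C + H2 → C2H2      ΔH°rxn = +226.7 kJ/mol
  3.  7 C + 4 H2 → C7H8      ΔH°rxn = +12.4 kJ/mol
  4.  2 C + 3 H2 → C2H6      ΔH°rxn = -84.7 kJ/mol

eq. 1 × 2 (scale by 2 for the 2 C6H12O6): (2)·(-1273.3) = -2546.6 kJ/mol
eq. 2: not needed (C2H2 appears nowhere else).
eq. 3 reversed and × 2 (reverse to put C7H8 on the reactant side; ×2 to match 2 C7H8 in the target): (-2)·(+12.4) = -24.8 kJ/mol
eq. 4 reversed and × 2 (C2H6 must end up as a reactant; scale by 2 for the 2 C2H6): (-2)·(-84.7) = +169.4 kJ/mol
ΔH°rxn = (2)·(-1273.3) + (-2)·(+12.4) + (-2)·(-84.7) = -2402.0 kJ/mol

ΔH°rxn = -2402.0 kJ/mol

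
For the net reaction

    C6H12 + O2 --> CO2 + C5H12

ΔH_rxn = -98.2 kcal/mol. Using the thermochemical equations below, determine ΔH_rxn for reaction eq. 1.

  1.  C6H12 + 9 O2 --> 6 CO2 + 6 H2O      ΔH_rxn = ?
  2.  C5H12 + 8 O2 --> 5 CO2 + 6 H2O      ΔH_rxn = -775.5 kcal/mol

ΔH_rxn = -873.7 kcal/mol

eq. 1 as written (C6H12 already on the reactant side): contributes x
eq. 2 reversed (C5H12 must end up as a product): +775.5 kcal/mol
-98.2 = (+775.5) + x
x = (-98.2 − (+775.5)) / (1) = -873.7 kcal/mol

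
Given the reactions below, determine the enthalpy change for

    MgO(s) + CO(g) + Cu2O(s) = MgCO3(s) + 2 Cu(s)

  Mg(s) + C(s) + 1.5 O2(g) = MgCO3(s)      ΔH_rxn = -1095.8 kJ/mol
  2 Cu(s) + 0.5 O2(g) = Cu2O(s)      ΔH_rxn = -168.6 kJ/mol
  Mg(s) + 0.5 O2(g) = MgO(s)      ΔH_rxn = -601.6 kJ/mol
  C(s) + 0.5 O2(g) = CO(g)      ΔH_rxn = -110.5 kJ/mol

ΔH_rxn = -215.1 kJ/mol

equation 1 as written: -1095.8 kJ/mol
equation 2 reversed: +168.6 kJ/mol
equation 3 reversed: +601.6 kJ/mol
equation 4 reversed: +110.5 kJ/mol
Summing the manipulated equations, ΔH_rxn = (-1095.8) + (+168.6) + (+601.6) + (+110.5) = -215.1 kJ/mol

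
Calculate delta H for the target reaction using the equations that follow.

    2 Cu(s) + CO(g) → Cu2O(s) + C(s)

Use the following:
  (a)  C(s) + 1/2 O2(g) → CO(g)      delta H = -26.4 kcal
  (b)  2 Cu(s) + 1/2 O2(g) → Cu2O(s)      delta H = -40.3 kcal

(a) reversed: +26.4 kcal
(b) as written: -40.3 kcal
Summing the manipulated equations, delta H = (+26.4) + (-40.3) = -13.9 kcal

delta H = -13.9 kcal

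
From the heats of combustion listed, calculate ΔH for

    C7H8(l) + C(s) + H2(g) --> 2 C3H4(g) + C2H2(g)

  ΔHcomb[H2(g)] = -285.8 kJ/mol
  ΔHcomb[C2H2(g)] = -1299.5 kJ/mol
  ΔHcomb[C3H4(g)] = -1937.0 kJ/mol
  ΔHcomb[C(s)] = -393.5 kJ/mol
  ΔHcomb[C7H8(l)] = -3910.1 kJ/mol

ΔH = 584.1 kJ/mol

With combustion enthalpies, reactants minus products:
= [1·(-3910.1) + 1·(-393.5) + 1·(-285.8)] − [2·(-1937.0) + 1·(-1299.5)]
= 584.1 kJ/mol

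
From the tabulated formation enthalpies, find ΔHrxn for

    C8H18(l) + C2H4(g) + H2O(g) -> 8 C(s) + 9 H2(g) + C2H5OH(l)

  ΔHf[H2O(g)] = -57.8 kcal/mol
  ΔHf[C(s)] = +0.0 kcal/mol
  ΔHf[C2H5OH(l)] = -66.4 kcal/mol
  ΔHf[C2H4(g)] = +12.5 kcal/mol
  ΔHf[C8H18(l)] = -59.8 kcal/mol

Products: 8·(+0.0) + 9·(+0.0) + 1·(-66.4) = -66.4
Reactants: 1·(-59.8) + 1·(+12.5) + 1·(-57.8) = -105.1
ΔHrxn = (-66.4) − (-105.1) = 38.7 kcal/mol

ΔHrxn = 38.7 kcal/mol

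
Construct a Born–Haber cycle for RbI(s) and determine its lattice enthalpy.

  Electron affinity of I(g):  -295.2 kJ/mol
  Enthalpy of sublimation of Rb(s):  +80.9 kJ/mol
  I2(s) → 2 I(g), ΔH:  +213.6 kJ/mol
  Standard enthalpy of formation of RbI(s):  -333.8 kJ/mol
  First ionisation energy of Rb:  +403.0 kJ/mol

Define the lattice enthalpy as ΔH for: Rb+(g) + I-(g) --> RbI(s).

ΔHf° = 1·ΔHsub + 1·(ΣIE) + 1/2·D(I2) + 1·EA + U
-333.8 = 1·(+80.9) + 1·(+403.0) + 1/2·(+213.6) + 1·(-295.2) + U
U = -333.8 − (+295.5) = -629.3 kJ/mol

U = -629.3 kJ/mol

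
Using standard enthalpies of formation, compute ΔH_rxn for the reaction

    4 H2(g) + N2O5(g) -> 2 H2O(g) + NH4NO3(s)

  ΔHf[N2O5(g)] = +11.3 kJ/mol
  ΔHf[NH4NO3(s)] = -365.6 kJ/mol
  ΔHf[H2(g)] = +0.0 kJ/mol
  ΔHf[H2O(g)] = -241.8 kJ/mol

ΔH_rxn = -860.5 kJ/mol

Products: 2·(-241.8) + 1·(-365.6) = -849.2
Reactants: 4·(+0.0) + 1·(+11.3) = +11.3
ΔH_rxn = (-849.2) − (+11.3) = -860.5 kJ/mol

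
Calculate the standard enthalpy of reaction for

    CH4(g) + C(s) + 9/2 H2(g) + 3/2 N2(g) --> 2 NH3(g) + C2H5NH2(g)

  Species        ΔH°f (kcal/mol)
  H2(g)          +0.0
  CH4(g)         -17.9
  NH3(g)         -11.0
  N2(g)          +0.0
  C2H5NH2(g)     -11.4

ΔH°rxn = Σ nΔHf°(products) − Σ nΔHf°(reactants).
Products: 2·(-11.0) + 1·(-11.4) = -33.4
Reactants: 1·(-17.9) + 1·(+0.0) + 9/2·(+0.0) + 3/2·(+0.0) = -17.9
ΔH_rxn = (-33.4) − (-17.9) = -15.5 kcal/mol

ΔH_rxn = -15.5 kcal/mol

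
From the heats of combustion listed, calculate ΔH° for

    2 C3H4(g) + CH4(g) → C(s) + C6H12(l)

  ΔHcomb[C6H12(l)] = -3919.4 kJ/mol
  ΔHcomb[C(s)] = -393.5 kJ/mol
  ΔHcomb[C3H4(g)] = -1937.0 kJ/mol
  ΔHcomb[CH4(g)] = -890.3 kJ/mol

ΔH° = -451.4 kJ/mol

Using ΔH = Σ nΔHc°(reactants) − Σ nΔHc°(products):
= [2·(-1937.0) + 1·(-890.3)] − [1·(-393.5) + 1·(-3919.4)]
= -451.4 kJ/mol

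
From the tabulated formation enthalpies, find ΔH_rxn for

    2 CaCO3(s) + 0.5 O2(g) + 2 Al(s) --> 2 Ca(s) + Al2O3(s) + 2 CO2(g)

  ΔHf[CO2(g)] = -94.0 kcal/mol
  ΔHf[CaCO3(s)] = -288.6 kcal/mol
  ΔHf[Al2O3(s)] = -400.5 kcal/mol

Products: 2·(+0.0) + 1·(-400.5) + 2·(-94.0) = -588.5
Reactants: 2·(-288.6) + 1/2·(+0.0) + 2·(+0.0) = -577.2
ΔH_rxn = (-588.5) − (-577.2) = -11.3 kcal/mol

ΔH_rxn = -11.3 kcal/mol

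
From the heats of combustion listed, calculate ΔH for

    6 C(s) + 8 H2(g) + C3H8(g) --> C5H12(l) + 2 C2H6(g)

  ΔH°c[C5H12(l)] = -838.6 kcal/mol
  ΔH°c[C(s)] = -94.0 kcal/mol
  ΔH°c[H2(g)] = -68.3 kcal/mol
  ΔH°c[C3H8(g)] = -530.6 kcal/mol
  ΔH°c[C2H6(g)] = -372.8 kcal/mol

Using ΔH = Σ nΔHc°(reactants) − Σ nΔHc°(products):
= [6·(-94.0) + 8·(-68.3) + 1·(-530.6)] − [1·(-838.6) + 2·(-372.8)]
= -56.8 kcal/mol

ΔH = -56.8 kcal/mol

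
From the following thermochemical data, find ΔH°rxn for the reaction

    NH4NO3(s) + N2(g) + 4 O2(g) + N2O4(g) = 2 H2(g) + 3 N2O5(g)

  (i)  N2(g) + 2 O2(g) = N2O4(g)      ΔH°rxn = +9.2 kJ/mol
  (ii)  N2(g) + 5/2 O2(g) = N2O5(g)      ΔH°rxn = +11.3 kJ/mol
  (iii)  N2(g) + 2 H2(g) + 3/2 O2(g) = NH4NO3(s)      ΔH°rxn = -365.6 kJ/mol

(i) reversed: -9.2 kJ/mol
(ii) × 3: (3)·(+11.3) = +33.9 kJ/mol
(iii) reversed: +365.6 kJ/mol
ΔH°rxn = (-1)·(+9.2) + (3)·(+11.3) + (-1)·(-365.6) = 390.3 kJ/mol

ΔH°rxn = 390.3 kJ/mol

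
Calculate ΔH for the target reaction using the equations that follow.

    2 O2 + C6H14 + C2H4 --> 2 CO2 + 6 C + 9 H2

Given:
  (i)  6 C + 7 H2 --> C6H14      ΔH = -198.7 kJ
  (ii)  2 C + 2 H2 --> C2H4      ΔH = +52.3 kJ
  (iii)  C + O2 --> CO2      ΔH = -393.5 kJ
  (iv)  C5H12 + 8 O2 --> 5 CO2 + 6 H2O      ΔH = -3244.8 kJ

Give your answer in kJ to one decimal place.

ΔH = -640.6 kJ

(i) reversed (C6H14 must end up as a reactant): +198.7 kJ
(ii) reversed (reverse to put C2H4 on the reactant side): -52.3 kJ
(iii) × 2: (2)·(-393.5) = -787.0 kJ
(iv): not needed (C5H12 appears nowhere else).
ΔH = (+198.7) + (-52.3) + (-787.0) = -640.6 kJ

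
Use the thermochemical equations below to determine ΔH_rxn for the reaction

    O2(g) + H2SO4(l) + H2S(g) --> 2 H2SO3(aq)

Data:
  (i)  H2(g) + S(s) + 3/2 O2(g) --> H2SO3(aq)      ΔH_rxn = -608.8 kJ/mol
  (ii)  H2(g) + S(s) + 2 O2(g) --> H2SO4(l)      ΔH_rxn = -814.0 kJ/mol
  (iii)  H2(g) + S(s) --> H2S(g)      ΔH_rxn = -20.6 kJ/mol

(i) × 2 (scale by 2 for the 2 H2SO3(aq)): (2)·(-608.8) = -1217.6 kJ/mol
(ii) reversed (H2SO4(l) must end up as a reactant): +814.0 kJ/mol
(iii) reversed (H2S(g) must end up as a reactant): +20.6 kJ/mol
ΔH_rxn = (2)·(-608.8) + (-1)·(-814.0) + (-1)·(-20.6) = -383.0 kJ/mol

ΔH_rxn = -383.0 kJ/mol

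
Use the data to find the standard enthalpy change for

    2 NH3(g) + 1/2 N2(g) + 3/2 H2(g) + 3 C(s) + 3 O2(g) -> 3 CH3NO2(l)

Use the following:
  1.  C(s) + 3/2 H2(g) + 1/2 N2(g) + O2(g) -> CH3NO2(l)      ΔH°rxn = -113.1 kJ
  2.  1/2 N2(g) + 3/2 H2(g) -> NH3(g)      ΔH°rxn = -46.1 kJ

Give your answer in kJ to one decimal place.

eq. 1 × 3 (×3 to match 3 CH3NO2(l) in the target): (3)·(-113.1) = -339.3 kJ
eq. 2 reversed and × 2 (reverse to put NH3(g) on the reactant side; ×2 to match 2 NH3(g) in the target): (-2)·(-46.1) = +92.2 kJ
ΔH°rxn = (3)·(-113.1) + (-2)·(-46.1) = -247.1 kJ

ΔH°rxn = -247.1 kJ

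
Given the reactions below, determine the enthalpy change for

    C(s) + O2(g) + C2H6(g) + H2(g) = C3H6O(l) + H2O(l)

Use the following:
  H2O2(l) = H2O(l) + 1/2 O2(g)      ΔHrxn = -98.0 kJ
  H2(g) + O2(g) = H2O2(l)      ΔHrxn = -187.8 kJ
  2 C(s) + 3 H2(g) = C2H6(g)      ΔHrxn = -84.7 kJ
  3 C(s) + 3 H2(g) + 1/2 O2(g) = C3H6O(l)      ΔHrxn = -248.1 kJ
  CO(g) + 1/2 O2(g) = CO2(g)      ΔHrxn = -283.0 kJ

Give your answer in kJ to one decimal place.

ΔHrxn = -449.2 kJ

equation 1 as written: -98.0 kJ
equation 2 as written: -187.8 kJ
equation 3 reversed: +84.7 kJ
equation 4 as written: -248.1 kJ
equation 5: not needed.
ΔHrxn = (-98.0) + (-187.8) + (+84.7) + (-248.1) = -449.2 kJ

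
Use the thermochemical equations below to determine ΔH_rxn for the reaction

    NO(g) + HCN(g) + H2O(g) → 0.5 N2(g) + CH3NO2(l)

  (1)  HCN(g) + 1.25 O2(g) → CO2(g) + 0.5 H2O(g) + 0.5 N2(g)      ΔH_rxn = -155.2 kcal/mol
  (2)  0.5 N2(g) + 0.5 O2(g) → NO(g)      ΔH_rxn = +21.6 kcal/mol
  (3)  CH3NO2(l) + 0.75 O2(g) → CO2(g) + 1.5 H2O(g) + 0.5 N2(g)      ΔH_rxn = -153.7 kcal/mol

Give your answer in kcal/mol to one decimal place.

ΔH_rxn = -23.1 kcal/mol

(1) as written: -155.2 kcal/mol
(2) reversed: -21.6 kcal/mol
(3) reversed: +153.7 kcal/mol
Since enthalpy is a state function, ΔH_rxn = (-155.2) + (-21.6) + (+153.7) = -23.1 kcal/mol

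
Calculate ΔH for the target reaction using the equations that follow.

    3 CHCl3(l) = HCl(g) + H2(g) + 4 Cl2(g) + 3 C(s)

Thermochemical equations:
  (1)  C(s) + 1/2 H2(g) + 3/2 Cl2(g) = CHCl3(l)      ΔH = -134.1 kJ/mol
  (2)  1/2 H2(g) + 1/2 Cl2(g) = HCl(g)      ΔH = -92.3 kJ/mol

(1) reversed and × 3 (reverse to put CHCl3(l) on the reactant side; scale by 3 for the 3 CHCl3(l)): (-3)·(-134.1) = +402.3 kJ/mol
(2) as written (HCl(g) already on the product side): -92.3 kJ/mol
Combining the equations, ΔH = (+402.3) + (-92.3) = 310.0 kJ/mol

ΔH = 310.0 kJ/mol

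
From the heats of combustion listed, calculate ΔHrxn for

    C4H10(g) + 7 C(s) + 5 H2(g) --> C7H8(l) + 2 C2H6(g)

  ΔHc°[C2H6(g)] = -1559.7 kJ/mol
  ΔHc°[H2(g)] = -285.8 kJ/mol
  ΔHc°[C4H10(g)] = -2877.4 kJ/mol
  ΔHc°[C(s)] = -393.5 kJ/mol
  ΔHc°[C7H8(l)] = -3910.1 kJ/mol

ΔHrxn = -31.4 kJ/mol

Using ΔH = Σ nΔHc°(reactants) − Σ nΔHc°(products):
= [1·(-2877.4) + 7·(-393.5) + 5·(-285.8)] − [1·(-3910.1) + 2·(-1559.7)]
= -31.4 kJ/mol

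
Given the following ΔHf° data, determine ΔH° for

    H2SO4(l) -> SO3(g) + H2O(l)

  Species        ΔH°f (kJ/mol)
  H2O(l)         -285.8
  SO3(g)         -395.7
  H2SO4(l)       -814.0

Products: 1·(-395.7) + 1·(-285.8) = -681.5
Reactants: 1·(-814.0) = -814.0
ΔH° = (-681.5) − (-814.0) = 132.5 kJ/mol

ΔH° = 132.5 kJ/mol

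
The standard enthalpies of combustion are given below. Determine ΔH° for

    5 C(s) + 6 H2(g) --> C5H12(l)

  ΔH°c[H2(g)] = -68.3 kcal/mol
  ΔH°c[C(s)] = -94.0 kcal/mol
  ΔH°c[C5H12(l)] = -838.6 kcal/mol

Using ΔH = Σ nΔHc°(reactants) − Σ nΔHc°(products):
= [5·(-94.0) + 6·(-68.3)] − [1·(-838.6)]
= -41.2 kcal/mol

ΔH° = -41.2 kcal/mol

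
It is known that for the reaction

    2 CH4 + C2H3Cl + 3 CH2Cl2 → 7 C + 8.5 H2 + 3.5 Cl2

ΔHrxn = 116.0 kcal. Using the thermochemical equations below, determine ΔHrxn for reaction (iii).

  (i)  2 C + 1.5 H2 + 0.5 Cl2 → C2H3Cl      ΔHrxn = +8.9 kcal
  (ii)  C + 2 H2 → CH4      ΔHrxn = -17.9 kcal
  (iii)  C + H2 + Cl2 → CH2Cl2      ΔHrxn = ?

(i) reversed: -8.9 kcal
(ii) reversed and × 2: (-2)·(-17.9) = +35.8 kcal
(iii) reversed and × 3: contributes −3·x
+116.0 = (-8.9) + (+35.8) − 3·x
x = (+116.0 − (+26.9)) / (-3) = -29.7 kcal

ΔHrxn = -29.7 kcal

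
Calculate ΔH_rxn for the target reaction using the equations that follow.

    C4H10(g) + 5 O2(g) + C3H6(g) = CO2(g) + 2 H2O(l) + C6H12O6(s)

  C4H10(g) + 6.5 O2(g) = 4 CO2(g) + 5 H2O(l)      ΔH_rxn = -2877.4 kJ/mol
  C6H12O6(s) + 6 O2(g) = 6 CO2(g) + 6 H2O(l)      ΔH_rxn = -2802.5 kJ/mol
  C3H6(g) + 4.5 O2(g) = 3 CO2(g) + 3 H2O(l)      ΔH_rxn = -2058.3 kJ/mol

ΔH_rxn = -2133.2 kJ/mol

equation 1 as written (C4H10(g) already on the reactant side): -2877.4 kJ/mol
equation 2 reversed (reverse to put C6H12O6(s) on the product side): +2802.5 kJ/mol
equation 3 as written (C3H6(g) already on the reactant side): -2058.3 kJ/mol
Summing the manipulated equations, ΔH_rxn = (1)·(-2877.4) + (-1)·(-2802.5) + (1)·(-2058.3) = -2133.2 kJ/mol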